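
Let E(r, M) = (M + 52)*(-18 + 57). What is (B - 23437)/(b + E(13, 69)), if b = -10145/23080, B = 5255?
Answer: -83928112/21780875 ≈ -3.8533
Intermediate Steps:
b = -2029/4616 (b = -10145*1/23080 = -2029/4616 ≈ -0.43956)
E(r, M) = 2028 + 39*M (E(r, M) = (52 + M)*39 = 2028 + 39*M)
(B - 23437)/(b + E(13, 69)) = (5255 - 23437)/(-2029/4616 + (2028 + 39*69)) = -18182/(-2029/4616 + (2028 + 2691)) = -18182/(-2029/4616 + 4719) = -18182/21780875/4616 = -18182*4616/21780875 = -83928112/21780875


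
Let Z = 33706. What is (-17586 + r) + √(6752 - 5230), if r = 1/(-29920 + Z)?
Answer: -66580595/3786 + √1522 ≈ -17547.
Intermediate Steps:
r = 1/3786 (r = 1/(-29920 + 33706) = 1/3786 ≈ 0.00026413)
(-17586 + r) + √(6752 - 5230) = (-17586 + 1/3786) + √(6752 - 5230) = -66580595/3786 + √1522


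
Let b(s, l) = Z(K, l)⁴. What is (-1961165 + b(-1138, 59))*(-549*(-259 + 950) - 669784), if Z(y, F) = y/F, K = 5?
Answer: 24931985627534806420/12117361 ≈ 2.0575e+12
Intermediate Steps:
b(s, l) = 625/l⁴ (b(s, l) = (5/l)⁴ = 625/l⁴)
(-1961165 + b(-1138, 59))*(-549*(-259 + 950) - 669784) = (-1961165 + 625/59⁴)*(-549*(-259 + 950) - 669784) = (-1961165 + 625*(1/12117361))*(-549*691 - 669784) = (-1961165 + 625/12117361)*(-379359 - 669784) = -23764144284940/12117361*(-1049143) = 24931985627534806420/12117361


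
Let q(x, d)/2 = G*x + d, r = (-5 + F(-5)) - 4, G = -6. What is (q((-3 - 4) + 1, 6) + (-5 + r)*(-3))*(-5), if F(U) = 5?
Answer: -555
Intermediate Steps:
r = -4 (r = (-5 + 5) - 4 = 0 - 4 = -4)
q(x, d) = -12*x + 2*d (q(x, d) = 2*(-6*x + d) = 2*(d - 6*x) = -12*x + 2*d)
(q((-3 - 4) + 1, 6) + (-5 + r)*(-3))*(-5) = ((-12*((-3 - 4) + 1) + 2*6) + (-5 - 4)*(-3))*(-5) = ((-12*(-7 + 1) + 12) - 9*(-3))*(-5) = ((-12*(-6) + 12) + 27)*(-5) = ((72 + 12) + 27)*(-5) = (84 + 27)*(-5) = 111*(-5) = -555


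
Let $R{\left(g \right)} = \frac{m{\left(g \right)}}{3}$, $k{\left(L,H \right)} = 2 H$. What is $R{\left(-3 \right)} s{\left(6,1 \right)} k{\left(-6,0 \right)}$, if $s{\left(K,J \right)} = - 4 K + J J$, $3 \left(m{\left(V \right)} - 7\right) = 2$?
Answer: $0$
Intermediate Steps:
$m{\left(V \right)} = \frac{23}{3}$ ($m{\left(V \right)} = 7 + \frac{1}{3} \cdot 2 = 7 + \frac{2}{3} = \frac{23}{3}$)
$s{\left(K,J \right)} = J^{2} - 4 K$ ($s{\left(K,J \right)} = - 4 K + J^{2} = J^{2} - 4 K$)
$R{\left(g \right)} = \frac{23}{9}$ ($R{\left(g \right)} = \frac{23}{3 \cdot 3} = \frac{23}{3} \cdot \frac{1}{3} = \frac{23}{9}$)
$R{\left(-3 \right)} s{\left(6,1 \right)} k{\left(-6,0 \right)} = \frac{23 \left(1^{2} - 24\right)}{9} \cdot 2 \cdot 0 = \frac{23 \left(1 - 24\right)}{9} \cdot 0 = \frac{23}{9} \left(-23\right) 0 = \left(- \frac{529}{9}\right) 0 = 0$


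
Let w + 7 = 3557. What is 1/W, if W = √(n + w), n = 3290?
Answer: √190/1140 ≈ 0.012091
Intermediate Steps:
w = 3550 (w = -7 + 3557 = 3550)
W = 6*√190 (W = √(3290 + 3550) = √6840 = 6*√190 ≈ 82.704)
1/W = 1/(6*√190) = √190/1140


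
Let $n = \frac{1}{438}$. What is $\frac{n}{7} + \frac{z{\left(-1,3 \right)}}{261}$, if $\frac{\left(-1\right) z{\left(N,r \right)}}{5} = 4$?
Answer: $- \frac{20353}{266742} \approx -0.076302$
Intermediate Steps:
$n = \frac{1}{438} \approx 0.0022831$
$z{\left(N,r \right)} = -20$ ($z{\left(N,r \right)} = \left(-5\right) 4 = -20$)
$\frac{n}{7} + \frac{z{\left(-1,3 \right)}}{261} = \frac{1}{438 \cdot 7} - \frac{20}{261} = \frac{1}{438} \cdot \frac{1}{7} - \frac{20}{261} = \frac{1}{3066} - \frac{20}{261} = - \frac{20353}{266742}$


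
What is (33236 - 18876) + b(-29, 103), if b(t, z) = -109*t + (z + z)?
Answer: 17727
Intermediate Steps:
b(t, z) = -109*t + 2*z
(33236 - 18876) + b(-29, 103) = (33236 - 18876) + (-109*(-29) + 2*103) = 14360 + (3161 + 206) = 14360 + 3367 = 17727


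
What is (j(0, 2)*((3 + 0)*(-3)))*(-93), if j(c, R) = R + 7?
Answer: 7533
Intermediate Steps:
j(c, R) = 7 + R
(j(0, 2)*((3 + 0)*(-3)))*(-93) = ((7 + 2)*((3 + 0)*(-3)))*(-93) = (9*(3*(-3)))*(-93) = (9*(-9))*(-93) = -81*(-93) = 7533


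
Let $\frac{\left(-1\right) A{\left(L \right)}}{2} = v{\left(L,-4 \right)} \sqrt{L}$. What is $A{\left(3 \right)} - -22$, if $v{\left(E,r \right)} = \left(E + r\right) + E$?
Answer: $22 - 4 \sqrt{3} \approx 15.072$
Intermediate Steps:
$v{\left(E,r \right)} = r + 2 E$
$A{\left(L \right)} = - 2 \sqrt{L} \left(-4 + 2 L\right)$ ($A{\left(L \right)} = - 2 \left(-4 + 2 L\right) \sqrt{L} = - 2 \sqrt{L} \left(-4 + 2 L\right)$)
$A{\left(3 \right)} - -22 = 4 \sqrt{3} \left(2 - 3\right) - -22 = 4 \sqrt{3} \left(2 - 3\right) + 22 = 4 \sqrt{3} \left(-1\right) + 22 = - 4 \sqrt{3} + 22 = 22 - 4 \sqrt{3}$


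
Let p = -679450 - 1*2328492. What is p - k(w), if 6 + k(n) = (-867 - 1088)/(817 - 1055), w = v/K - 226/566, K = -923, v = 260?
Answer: -42111219/14 ≈ -3.0079e+6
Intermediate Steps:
w = -13683/20093 (w = 260/(-923) - 226/566 = 260*(-1/923) - 226*1/566 = -20/71 - 113/283 = -13683/20093 ≈ -0.68098)
k(n) = 31/14 (k(n) = -6 + (-867 - 1088)/(817 - 1055) = -6 - 1955/(-238) = -6 - 1955*(-1/238) = -6 + 115/14 = 31/14)
p = -3007942 (p = -679450 - 2328492 = -3007942)
p - k(w) = -3007942 - 1*31/14 = -3007942 - 31/14 = -42111219/14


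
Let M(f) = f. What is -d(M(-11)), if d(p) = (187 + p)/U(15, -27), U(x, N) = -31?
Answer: 176/31 ≈ 5.6774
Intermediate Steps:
d(p) = -187/31 - p/31 (d(p) = (187 + p)/(-31) = (187 + p)*(-1/31) = -187/31 - p/31)
-d(M(-11)) = -(-187/31 - 1/31*(-11)) = -(-187/31 + 11/31) = -1*(-176/31) = 176/31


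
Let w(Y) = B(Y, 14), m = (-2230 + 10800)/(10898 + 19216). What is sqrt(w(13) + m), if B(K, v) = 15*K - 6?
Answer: sqrt(4768147034)/5019 ≈ 13.758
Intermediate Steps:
B(K, v) = -6 + 15*K
m = 4285/15057 (m = 8570/30114 = 8570*(1/30114) = 4285/15057 ≈ 0.28458)
w(Y) = -6 + 15*Y
sqrt(w(13) + m) = sqrt((-6 + 15*13) + 4285/15057) = sqrt((-6 + 195) + 4285/15057) = sqrt(189 + 4285/15057) = sqrt(2850058/15057) = sqrt(4768147034)/5019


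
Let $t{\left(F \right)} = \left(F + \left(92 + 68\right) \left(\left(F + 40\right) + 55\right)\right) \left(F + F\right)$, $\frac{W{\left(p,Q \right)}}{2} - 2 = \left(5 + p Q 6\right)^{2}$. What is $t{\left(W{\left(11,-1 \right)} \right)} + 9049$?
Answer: $18078986401$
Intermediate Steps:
$W{\left(p,Q \right)} = 4 + 2 \left(5 + 6 Q p\right)^{2}$ ($W{\left(p,Q \right)} = 4 + 2 \left(5 + p Q 6\right)^{2} = 4 + 2 \left(5 + Q p 6\right)^{2} = 4 + 2 \left(5 + 6 Q p\right)^{2}$)
$t{\left(F \right)} = 2 F \left(15200 + 161 F\right)$ ($t{\left(F \right)} = \left(F + 160 \left(\left(40 + F\right) + 55\right)\right) 2 F = \left(F + 160 \left(95 + F\right)\right) 2 F = \left(F + \left(15200 + 160 F\right)\right) 2 F = \left(15200 + 161 F\right) 2 F = 2 F \left(15200 + 161 F\right)$)
$t{\left(W{\left(11,-1 \right)} \right)} + 9049 = 2 \left(4 + 2 \left(5 + 6 \left(-1\right) 11\right)^{2}\right) \left(15200 + 161 \left(4 + 2 \left(5 + 6 \left(-1\right) 11\right)^{2}\right)\right) + 9049 = 2 \left(4 + 2 \left(5 - 66\right)^{2}\right) \left(15200 + 161 \left(4 + 2 \left(5 - 66\right)^{2}\right)\right) + 9049 = 2 \left(4 + 2 \left(-61\right)^{2}\right) \left(15200 + 161 \left(4 + 2 \left(-61\right)^{2}\right)\right) + 9049 = 2 \left(4 + 2 \cdot 3721\right) \left(15200 + 161 \left(4 + 2 \cdot 3721\right)\right) + 9049 = 2 \left(4 + 7442\right) \left(15200 + 161 \left(4 + 7442\right)\right) + 9049 = 2 \cdot 7446 \left(15200 + 161 \cdot 7446\right) + 9049 = 2 \cdot 7446 \left(15200 + 1198806\right) + 9049 = 2 \cdot 7446 \cdot 1214006 + 9049 = 18078977352 + 9049 = 18078986401$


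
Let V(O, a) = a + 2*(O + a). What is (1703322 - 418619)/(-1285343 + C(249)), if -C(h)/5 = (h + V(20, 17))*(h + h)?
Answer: -1284703/2131943 ≈ -0.60260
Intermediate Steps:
V(O, a) = 2*O + 3*a (V(O, a) = a + (2*O + 2*a) = 2*O + 3*a)
C(h) = -10*h*(91 + h) (C(h) = -5*(h + (2*20 + 3*17))*(h + h) = -5*(h + (40 + 51))*2*h = -5*(h + 91)*2*h = -5*(91 + h)*2*h = -10*h*(91 + h))
(1703322 - 418619)/(-1285343 + C(249)) = (1703322 - 418619)/(-1285343 - 10*249*(91 + 249)) = 1284703/(-1285343 - 10*249*340) = 1284703/(-1285343 - 846600) = 1284703/(-2131943) = 1284703*(-1/2131943) = -1284703/2131943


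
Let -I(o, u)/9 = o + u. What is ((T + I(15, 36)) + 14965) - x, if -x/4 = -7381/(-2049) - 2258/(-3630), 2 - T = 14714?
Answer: -234420422/1239645 ≈ -189.10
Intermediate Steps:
T = -14712 (T = 2 - 1*14714 = 2 - 14714 = -14712)
I(o, u) = -9*o - 9*u (I(o, u) = -9*(o + u) = -9*o - 9*u)
x = -20946448/1239645 (x = -4*(-7381/(-2049) - 2258/(-3630)) = -4*(-7381*(-1/2049) - 2258*(-1/3630)) = -4*(7381/2049 + 1129/1815) = -4*5236612/1239645 = -20946448/1239645 ≈ -16.897)
((T + I(15, 36)) + 14965) - x = ((-14712 + (-9*15 - 9*36)) + 14965) - 1*(-20946448/1239645) = ((-14712 + (-135 - 324)) + 14965) + 20946448/1239645 = ((-14712 - 459) + 14965) + 20946448/1239645 = (-15171 + 14965) + 20946448/1239645 = -206 + 20946448/1239645 = -234420422/1239645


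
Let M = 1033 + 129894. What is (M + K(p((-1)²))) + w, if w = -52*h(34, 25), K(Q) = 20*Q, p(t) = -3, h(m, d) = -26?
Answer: 132219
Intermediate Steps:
M = 130927
w = 1352 (w = -52*(-26) = 1352)
(M + K(p((-1)²))) + w = (130927 + 20*(-3)) + 1352 = (130927 - 60) + 1352 = 130867 + 1352 = 132219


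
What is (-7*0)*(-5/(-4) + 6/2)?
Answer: 0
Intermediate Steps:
(-7*0)*(-5/(-4) + 6/2) = 0*(-5*(-¼) + 6*(½)) = 0*(5/4 + 3) = 0*(17/4) = 0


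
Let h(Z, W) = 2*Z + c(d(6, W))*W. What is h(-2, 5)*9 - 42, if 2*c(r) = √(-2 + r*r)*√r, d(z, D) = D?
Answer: -78 + 45*√115/2 ≈ 163.29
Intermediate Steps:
c(r) = √r*√(-2 + r²)/2 (c(r) = (√(-2 + r*r)*√r)/2 = (√(-2 + r²)*√r)/2 = (√r*√(-2 + r²))/2 = √r*√(-2 + r²)/2)
h(Z, W) = 2*Z + W^(3/2)*√(-2 + W²)/2 (h(Z, W) = 2*Z + (√W*√(-2 + W²)/2)*W = 2*Z + W^(3/2)*√(-2 + W²)/2)
h(-2, 5)*9 - 42 = (2*(-2) + 5^(3/2)*√(-2 + 5²)/2)*9 - 42 = (-4 + (5*√5)*√(-2 + 25)/2)*9 - 42 = (-4 + (5*√5)*√23/2)*9 - 42 = (-4 + 5*√115/2)*9 - 42 = (-36 + 45*√115/2) - 42 = -78 + 45*√115/2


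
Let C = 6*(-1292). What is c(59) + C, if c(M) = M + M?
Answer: -7634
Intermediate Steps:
c(M) = 2*M
C = -7752
c(59) + C = 2*59 - 7752 = 118 - 7752 = -7634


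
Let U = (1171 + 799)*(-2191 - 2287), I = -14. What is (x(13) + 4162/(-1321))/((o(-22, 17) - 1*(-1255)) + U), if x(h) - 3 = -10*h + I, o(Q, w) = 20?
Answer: 190423/11651728585 ≈ 1.6343e-5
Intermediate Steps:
U = -8821660 (U = 1970*(-4478) = -8821660)
x(h) = -11 - 10*h (x(h) = 3 + (-10*h - 14) = 3 + (-14 - 10*h) = -11 - 10*h)
(x(13) + 4162/(-1321))/((o(-22, 17) - 1*(-1255)) + U) = ((-11 - 10*13) + 4162/(-1321))/((20 - 1*(-1255)) - 8821660) = ((-11 - 130) + 4162*(-1/1321))/((20 + 1255) - 8821660) = (-141 - 4162/1321)/(1275 - 8821660) = -190423/1321/(-8820385) = -190423/1321*(-1/8820385) = 190423/11651728585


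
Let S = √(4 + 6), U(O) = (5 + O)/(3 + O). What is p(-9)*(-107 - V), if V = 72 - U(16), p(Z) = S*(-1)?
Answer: 3380*√10/19 ≈ 562.55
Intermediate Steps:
U(O) = (5 + O)/(3 + O)
S = √10 ≈ 3.1623
p(Z) = -√10 (p(Z) = √10*(-1) = -√10)
V = 1347/19 (V = 72 - (5 + 16)/(3 + 16) = 72 - 21/19 = 1347/19 ≈ 70.895)
p(-9)*(-107 - V) = (-√10)*(-107 - 1*1347/19) = (-√10)*(-107 - 1347/19) = -√10*(-3380/19) = 3380*√10/19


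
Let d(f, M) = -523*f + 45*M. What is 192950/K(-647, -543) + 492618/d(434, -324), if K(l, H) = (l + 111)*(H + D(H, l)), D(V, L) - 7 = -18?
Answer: -24917642873/17932596632 ≈ -1.3895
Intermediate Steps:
D(V, L) = -11 (D(V, L) = 7 - 18 = -11)
K(l, H) = (-11 + H)*(111 + l) (K(l, H) = (l + 111)*(H - 11) = (111 + l)*(-11 + H) = (-11 + H)*(111 + l))
192950/K(-647, -543) + 492618/d(434, -324) = 192950/(-1221 - 11*(-647) + 111*(-543) - 543*(-647)) + 492618/(-523*434 + 45*(-324)) = 192950/(-1221 + 7117 - 60273 + 351321) + 492618/(-226982 - 14580) = 192950/296944 + 492618/(-241562) = 192950*(1/296944) + 492618*(-1/241562) = 96475/148472 - 246309/120781 = -24917642873/17932596632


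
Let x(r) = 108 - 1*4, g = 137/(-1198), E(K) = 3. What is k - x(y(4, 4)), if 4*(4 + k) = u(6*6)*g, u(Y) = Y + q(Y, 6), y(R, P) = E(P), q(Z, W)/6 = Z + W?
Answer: -69624/599 ≈ -116.23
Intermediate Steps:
q(Z, W) = 6*W + 6*Z (q(Z, W) = 6*(Z + W) = 6*(W + Z) = 6*W + 6*Z)
y(R, P) = 3
g = -137/1198 (g = 137*(-1/1198) = -137/1198 ≈ -0.11436)
x(r) = 104 (x(r) = 108 - 4 = 104)
u(Y) = 36 + 7*Y (u(Y) = Y + (6*6 + 6*Y) = Y + (36 + 6*Y) = 36 + 7*Y)
k = -7328/599 (k = -4 + ((36 + 7*(6*6))*(-137/1198))/4 = -4 + ((36 + 7*36)*(-137/1198))/4 = -4 + ((36 + 252)*(-137/1198))/4 = -4 + (288*(-137/1198))/4 = -4 + (¼)*(-19728/599) = -4 - 4932/599 = -7328/599 ≈ -12.234)
k - x(y(4, 4)) = -7328/599 - 1*104 = -7328/599 - 104 = -69624/599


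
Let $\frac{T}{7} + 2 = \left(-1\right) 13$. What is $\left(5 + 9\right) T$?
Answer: $-1470$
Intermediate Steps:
$T = -105$ ($T = -14 + 7 \left(\left(-1\right) 13\right) = -14 + 7 \left(-13\right) = -14 - 91 = -105$)
$\left(5 + 9\right) T = \left(5 + 9\right) \left(-105\right) = 14 \left(-105\right) = -1470$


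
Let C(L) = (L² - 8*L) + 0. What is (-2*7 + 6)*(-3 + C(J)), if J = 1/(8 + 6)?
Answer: 1398/49 ≈ 28.531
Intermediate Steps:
J = 1/14 ≈ 0.071429
C(L) = L² - 8*L
(-2*7 + 6)*(-3 + C(J)) = (-2*7 + 6)*(-3 + (-8 + 1/14)/14) = (-14 + 6)*(-3 + (1/14)*(-111/14)) = -8*(-3 - 111/196) = -8*(-699/196) = 1398/49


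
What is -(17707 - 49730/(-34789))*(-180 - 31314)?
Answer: 19402148068182/34789 ≈ 5.5771e+8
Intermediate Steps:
-(17707 - 49730/(-34789))*(-180 - 31314) = -(17707 - 49730*(-1/34789))*(-31494) = -(17707 + 49730/34789)*(-31494) = -616058553*(-31494)/34789 = -1*(-19402148068182/34789) = 19402148068182/34789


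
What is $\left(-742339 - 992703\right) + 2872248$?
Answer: $1137206$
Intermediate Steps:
$\left(-742339 - 992703\right) + 2872248 = -1735042 + 2872248 = 1137206$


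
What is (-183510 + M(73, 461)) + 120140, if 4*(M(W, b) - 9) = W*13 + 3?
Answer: -63123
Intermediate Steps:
M(W, b) = 39/4 + 13*W/4 (M(W, b) = 9 + (W*13 + 3)/4 = 9 + (13*W + 3)/4 = 9 + (3 + 13*W)/4 = 9 + (3/4 + 13*W/4) = 39/4 + 13*W/4)
(-183510 + M(73, 461)) + 120140 = (-183510 + (39/4 + (13/4)*73)) + 120140 = (-183510 + (39/4 + 949/4)) + 120140 = (-183510 + 247) + 120140 = -183263 + 120140 = -63123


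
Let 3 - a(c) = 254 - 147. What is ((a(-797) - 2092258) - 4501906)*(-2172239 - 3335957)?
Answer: 36322520620528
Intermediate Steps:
a(c) = -104 (a(c) = 3 - (254 - 147) = 3 - 1*107 = 3 - 107 = -104)
((a(-797) - 2092258) - 4501906)*(-2172239 - 3335957) = ((-104 - 2092258) - 4501906)*(-2172239 - 3335957) = (-2092362 - 4501906)*(-5508196) = -6594268*(-5508196) = 36322520620528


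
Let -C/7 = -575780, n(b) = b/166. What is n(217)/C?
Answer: 31/95579480 ≈ 3.2434e-7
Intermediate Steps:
n(b) = b/166 (n(b) = b*(1/166) = b/166)
C = 4030460 (C = -7*(-575780) = 4030460)
n(217)/C = ((1/166)*217)/4030460 = (217/166)*(1/4030460) = 31/95579480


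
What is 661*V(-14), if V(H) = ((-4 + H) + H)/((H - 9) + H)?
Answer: 21152/37 ≈ 571.68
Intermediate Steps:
V(H) = (-4 + 2*H)/(-9 + 2*H) (V(H) = (-4 + 2*H)/((-9 + H) + H) = (-4 + 2*H)/(-9 + 2*H))
661*V(-14) = 661*(2*(-2 - 14)/(-9 + 2*(-14))) = 661*(2*(-16)/(-9 - 28)) = 661*(2*(-16)/(-37)) = 661*(2*(-1/37)*(-16)) = 661*(32/37) = 21152/37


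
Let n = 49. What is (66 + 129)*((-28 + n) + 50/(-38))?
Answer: 72930/19 ≈ 3838.4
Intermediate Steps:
(66 + 129)*((-28 + n) + 50/(-38)) = (66 + 129)*((-28 + 49) + 50/(-38)) = 195*(21 + 50*(-1/38)) = 195*(21 - 25/19) = 195*(374/19) = 72930/19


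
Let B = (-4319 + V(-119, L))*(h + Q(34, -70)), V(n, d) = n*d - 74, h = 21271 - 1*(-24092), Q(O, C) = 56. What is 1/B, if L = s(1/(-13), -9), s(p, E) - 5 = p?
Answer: -13/2939744775 ≈ -4.4222e-9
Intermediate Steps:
s(p, E) = 5 + p
h = 45363 (h = 21271 + 24092 = 45363)
L = 64/13 (L = 5 + 1/(-13) = 5 - 1/13 = 64/13 ≈ 4.9231)
V(n, d) = -74 + d*n (V(n, d) = d*n - 74 = -74 + d*n)
B = -2939744775/13 (B = (-4319 + (-74 + (64/13)*(-119)))*(45363 + 56) = (-4319 + (-74 - 7616/13))*45419 = (-4319 - 8578/13)*45419 = -64725/13*45419 = -2939744775/13 ≈ -2.2613e+8)
1/B = 1/(-2939744775/13) = -13/2939744775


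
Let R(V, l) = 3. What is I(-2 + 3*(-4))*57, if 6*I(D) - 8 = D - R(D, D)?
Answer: -171/2 ≈ -85.500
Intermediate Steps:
I(D) = ⅚ + D/6 (I(D) = 4/3 + (D - 1*3)/6 = 4/3 + (D - 3)/6 = 4/3 + (-3 + D)/6 = 4/3 + (-½ + D/6) = ⅚ + D/6)
I(-2 + 3*(-4))*57 = (⅚ + (-2 + 3*(-4))/6)*57 = (⅚ + (-2 - 12)/6)*57 = (⅚ + (⅙)*(-14))*57 = (⅚ - 7/3)*57 = -3/2*57 = -171/2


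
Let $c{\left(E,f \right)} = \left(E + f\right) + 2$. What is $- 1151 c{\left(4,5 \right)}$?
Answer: $-12661$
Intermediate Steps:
$c{\left(E,f \right)} = 2 + E + f$
$- 1151 c{\left(4,5 \right)} = - 1151 \left(2 + 4 + 5\right) = \left(-1151\right) 11 = -12661$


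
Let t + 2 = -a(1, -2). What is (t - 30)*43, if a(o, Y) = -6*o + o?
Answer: -1161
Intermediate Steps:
a(o, Y) = -5*o
t = 3 (t = -2 - (-5) = -2 - 1*(-5) = -2 + 5 = 3)
(t - 30)*43 = (3 - 30)*43 = -27*43 = -1161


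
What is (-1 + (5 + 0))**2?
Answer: 16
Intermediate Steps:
(-1 + (5 + 0))**2 = (-1 + 5)**2 = 4**2 = 16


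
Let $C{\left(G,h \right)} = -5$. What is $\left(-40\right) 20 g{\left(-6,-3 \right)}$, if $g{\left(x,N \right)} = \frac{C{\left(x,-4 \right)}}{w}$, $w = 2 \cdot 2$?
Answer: $1000$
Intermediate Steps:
$w = 4$
$g{\left(x,N \right)} = - \frac{5}{4}$
$\left(-40\right) 20 g{\left(-6,-3 \right)} = \left(-40\right) 20 \left(- \frac{5}{4}\right) = \left(-800\right) \left(- \frac{5}{4}\right) = 1000$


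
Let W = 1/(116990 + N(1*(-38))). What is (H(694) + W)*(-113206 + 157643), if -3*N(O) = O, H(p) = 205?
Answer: 3197537344991/351008 ≈ 9.1096e+6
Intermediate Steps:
N(O) = -O/3
W = 3/351008 (W = 1/(116990 - (-38)/3) = 1/(116990 - ⅓*(-38)) = 1/(116990 + 38/3) = 1/(351008/3) = 3/351008 ≈ 8.5468e-6)
(H(694) + W)*(-113206 + 157643) = (205 + 3/351008)*(-113206 + 157643) = (71956643/351008)*44437 = 3197537344991/351008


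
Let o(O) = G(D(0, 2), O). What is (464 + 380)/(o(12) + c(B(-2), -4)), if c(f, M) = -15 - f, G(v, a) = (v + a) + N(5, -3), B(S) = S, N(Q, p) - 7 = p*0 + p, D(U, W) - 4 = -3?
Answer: 211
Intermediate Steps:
D(U, W) = 1 (D(U, W) = 4 - 3 = 1)
N(Q, p) = 7 + p (N(Q, p) = 7 + (p*0 + p) = 7 + (0 + p) = 7 + p)
G(v, a) = 4 + a + v (G(v, a) = (v + a) + (7 - 3) = (a + v) + 4 = 4 + a + v)
o(O) = 5 + O (o(O) = 4 + O + 1 = 5 + O)
(464 + 380)/(o(12) + c(B(-2), -4)) = (464 + 380)/((5 + 12) + (-15 - 1*(-2))) = 844/(17 + (-15 + 2)) = 844/(17 - 13) = 844/4 = 844*(¼) = 211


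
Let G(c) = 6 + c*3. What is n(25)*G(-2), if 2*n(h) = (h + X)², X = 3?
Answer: 0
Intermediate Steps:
G(c) = 6 + 3*c
n(h) = (3 + h)²/2 (n(h) = (h + 3)²/2 = (3 + h)²/2)
n(25)*G(-2) = ((3 + 25)²/2)*(6 + 3*(-2)) = ((½)*28²)*(6 - 6) = ((½)*784)*0 = 392*0 = 0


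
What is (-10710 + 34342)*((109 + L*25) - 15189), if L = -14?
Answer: -364641760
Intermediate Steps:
(-10710 + 34342)*((109 + L*25) - 15189) = (-10710 + 34342)*((109 - 14*25) - 15189) = 23632*((109 - 350) - 15189) = 23632*(-241 - 15189) = 23632*(-15430) = -364641760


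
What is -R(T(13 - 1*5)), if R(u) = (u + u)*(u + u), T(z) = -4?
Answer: -64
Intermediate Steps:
R(u) = 4*u² (R(u) = (2*u)*(2*u) = 4*u²)
-R(T(13 - 1*5)) = -4*(-4)² = -4*16 = -1*64 = -64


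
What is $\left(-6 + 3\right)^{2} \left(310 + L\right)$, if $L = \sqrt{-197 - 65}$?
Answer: $2790 + 9 i \sqrt{262} \approx 2790.0 + 145.68 i$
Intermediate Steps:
$L = i \sqrt{262}$ ($L = \sqrt{-262} = i \sqrt{262} \approx 16.186 i$)
$\left(-6 + 3\right)^{2} \left(310 + L\right) = \left(-6 + 3\right)^{2} \left(310 + i \sqrt{262}\right) = \left(-3\right)^{2} \left(310 + i \sqrt{262}\right) = 9 \left(310 + i \sqrt{262}\right) = 2790 + 9 i \sqrt{262}$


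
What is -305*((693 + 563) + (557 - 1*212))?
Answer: -488305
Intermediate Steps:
-305*((693 + 563) + (557 - 1*212)) = -305*(1256 + (557 - 212)) = -305*(1256 + 345) = -305*1601 = -488305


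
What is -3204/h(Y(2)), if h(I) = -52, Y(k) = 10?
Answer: 801/13 ≈ 61.615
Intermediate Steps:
-3204/h(Y(2)) = -3204/(-52) = -3204*(-1/52) = 801/13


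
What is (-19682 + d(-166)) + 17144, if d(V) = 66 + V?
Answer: -2638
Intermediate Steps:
(-19682 + d(-166)) + 17144 = (-19682 + (66 - 166)) + 17144 = (-19682 - 100) + 17144 = -19782 + 17144 = -2638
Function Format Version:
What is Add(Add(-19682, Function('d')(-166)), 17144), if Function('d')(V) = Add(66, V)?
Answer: -2638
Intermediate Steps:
Add(Add(-19682, Function('d')(-166)), 17144) = Add(Add(-19682, Add(66, -166)), 17144) = Add(Add(-19682, -100), 17144) = Add(-19782, 17144) = -2638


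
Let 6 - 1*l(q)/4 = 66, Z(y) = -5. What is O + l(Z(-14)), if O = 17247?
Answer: 17007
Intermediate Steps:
l(q) = -240 (l(q) = 24 - 4*66 = 24 - 264 = -240)
O + l(Z(-14)) = 17247 - 240 = 17007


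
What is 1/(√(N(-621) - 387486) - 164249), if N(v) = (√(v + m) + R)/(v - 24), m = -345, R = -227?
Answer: 645/(-105940605 + √645*√(-249928243 - I*√966)) ≈ -6.0882e-6 + 2.3074e-8*I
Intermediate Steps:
N(v) = (-227 + √(-345 + v))/(-24 + v) (N(v) = (√(v - 345) - 227)/(v - 24) = (√(-345 + v) - 227)/(-24 + v) = (-227 + √(-345 + v))/(-24 + v))
1/(√(N(-621) - 387486) - 164249) = 1/(√((-227 + √(-345 - 621))/(-24 - 621) - 387486) - 164249) = 1/(√((-227 + √(-966))/(-645) - 387486) - 164249) = 1/(√(-(-227 + I*√966)/645 - 387486) - 164249) = 1/(√((227/645 - I*√966/645) - 387486) - 164249) = 1/(√(-249928243/645 - I*√966/645) - 164249) = 1/(-164249 + √(-249928243/645 - I*√966/645))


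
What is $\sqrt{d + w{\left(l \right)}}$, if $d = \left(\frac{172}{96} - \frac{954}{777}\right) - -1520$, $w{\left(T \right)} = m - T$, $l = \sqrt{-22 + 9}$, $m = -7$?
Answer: $\frac{\sqrt{14620518402 - 9659664 i \sqrt{13}}}{3108} \approx 38.905 - 0.046338 i$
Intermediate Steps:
$l = i \sqrt{13}$ ($l = \sqrt{-13} = i \sqrt{13} \approx 3.6056 i$)
$w{\left(T \right)} = -7 - T$
$d = \frac{9451825}{6216}$ ($d = \left(172 \cdot \frac{1}{96} - \frac{318}{259}\right) + 1520 = \left(\frac{43}{24} - \frac{318}{259}\right) + 1520 = \frac{3505}{6216} + 1520 = \frac{9451825}{6216} \approx 1520.6$)
$\sqrt{d + w{\left(l \right)}} = \sqrt{\frac{9451825}{6216} - \left(7 + i \sqrt{13}\right)} = \sqrt{\frac{9408313}{6216} - i \sqrt{13}}$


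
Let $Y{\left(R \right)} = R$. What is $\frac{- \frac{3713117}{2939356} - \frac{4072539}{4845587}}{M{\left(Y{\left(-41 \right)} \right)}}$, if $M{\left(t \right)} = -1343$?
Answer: $\frac{29962873409563}{19128221713108396} \approx 0.0015664$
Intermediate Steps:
$\frac{- \frac{3713117}{2939356} - \frac{4072539}{4845587}}{M{\left(Y{\left(-41 \right)} \right)}} = \frac{- \frac{3713117}{2939356} - \frac{4072539}{4845587}}{-1343} = \left(\left(-3713117\right) \frac{1}{2939356} - \frac{4072539}{4845587}\right) \left(- \frac{1}{1343}\right) = \left(- \frac{3713117}{2939356} - \frac{4072539}{4845587}\right) \left(- \frac{1}{1343}\right) = \left(- \frac{29962873409563}{14242905221972}\right) \left(- \frac{1}{1343}\right) = \frac{29962873409563}{19128221713108396}$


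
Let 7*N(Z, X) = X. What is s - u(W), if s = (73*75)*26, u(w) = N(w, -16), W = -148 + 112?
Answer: 996466/7 ≈ 1.4235e+5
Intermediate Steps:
W = -36
N(Z, X) = X/7
u(w) = -16/7 (u(w) = (⅐)*(-16) = -16/7)
s = 142350 (s = 5475*26 = 142350)
s - u(W) = 142350 - 1*(-16/7) = 142350 + 16/7 = 996466/7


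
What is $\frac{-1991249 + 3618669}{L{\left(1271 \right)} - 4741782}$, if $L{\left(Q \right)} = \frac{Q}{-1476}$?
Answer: $- \frac{58587120}{170704183} \approx -0.34321$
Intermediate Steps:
$L{\left(Q \right)} = - \frac{Q}{1476}$ ($L{\left(Q \right)} = Q \left(- \frac{1}{1476}\right) = - \frac{Q}{1476}$)
$\frac{-1991249 + 3618669}{L{\left(1271 \right)} - 4741782} = \frac{-1991249 + 3618669}{\left(- \frac{1}{1476}\right) 1271 - 4741782} = \frac{1627420}{- \frac{31}{36} - 4741782} = \frac{1627420}{- \frac{170704183}{36}} = 1627420 \left(- \frac{36}{170704183}\right) = - \frac{58587120}{170704183}$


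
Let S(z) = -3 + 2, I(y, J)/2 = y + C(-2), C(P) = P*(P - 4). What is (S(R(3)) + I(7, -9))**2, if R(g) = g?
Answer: 1369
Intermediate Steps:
C(P) = P*(-4 + P)
I(y, J) = 24 + 2*y (I(y, J) = 2*(y - 2*(-4 - 2)) = 2*(y - 2*(-6)) = 2*(y + 12) = 2*(12 + y) = 24 + 2*y)
S(z) = -1
(S(R(3)) + I(7, -9))**2 = (-1 + (24 + 2*7))**2 = (-1 + (24 + 14))**2 = (-1 + 38)**2 = 37**2 = 1369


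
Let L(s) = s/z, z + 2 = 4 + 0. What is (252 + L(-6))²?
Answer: 62001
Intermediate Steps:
z = 2 (z = -2 + (4 + 0) = -2 + 4 = 2)
L(s) = s/2
(252 + L(-6))² = (252 + (½)*(-6))² = (252 - 3)² = 249² = 62001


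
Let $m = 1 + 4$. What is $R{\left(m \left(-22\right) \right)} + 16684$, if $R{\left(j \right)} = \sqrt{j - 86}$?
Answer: $16684 + 14 i \approx 16684.0 + 14.0 i$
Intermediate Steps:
$m = 5$
$R{\left(j \right)} = \sqrt{-86 + j}$
$R{\left(m \left(-22\right) \right)} + 16684 = \sqrt{-86 + 5 \left(-22\right)} + 16684 = \sqrt{-86 - 110} + 16684 = \sqrt{-196} + 16684 = 14 i + 16684 = 16684 + 14 i$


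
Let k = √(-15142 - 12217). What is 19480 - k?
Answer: 19480 - I*√27359 ≈ 19480.0 - 165.41*I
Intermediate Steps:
k = I*√27359 (k = √(-27359) = I*√27359 ≈ 165.41*I)
19480 - k = 19480 - I*√27359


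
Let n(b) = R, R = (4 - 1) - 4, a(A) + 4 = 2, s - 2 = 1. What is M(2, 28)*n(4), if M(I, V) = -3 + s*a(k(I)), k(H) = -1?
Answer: 9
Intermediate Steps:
s = 3 (s = 2 + 1 = 3)
a(A) = -2 (a(A) = -4 + 2 = -2)
M(I, V) = -9 (M(I, V) = -3 + 3*(-2) = -3 - 6 = -9)
R = -1 (R = 3 - 4 = -1)
n(b) = -1
M(2, 28)*n(4) = -9*(-1) = 9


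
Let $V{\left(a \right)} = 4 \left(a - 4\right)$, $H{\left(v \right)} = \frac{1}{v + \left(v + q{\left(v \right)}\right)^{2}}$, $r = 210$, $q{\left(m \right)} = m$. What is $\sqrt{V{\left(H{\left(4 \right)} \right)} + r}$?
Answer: $\frac{\sqrt{56083}}{17} \approx 13.93$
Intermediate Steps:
$H{\left(v \right)} = \frac{1}{v + 4 v^{2}}$ ($H{\left(v \right)} = \frac{1}{v + \left(v + v\right)^{2}} = \frac{1}{v + \left(2 v\right)^{2}} = \frac{1}{v + 4 v^{2}}$)
$V{\left(a \right)} = -16 + 4 a$ ($V{\left(a \right)} = 4 \left(-4 + a\right) = -16 + 4 a$)
$\sqrt{V{\left(H{\left(4 \right)} \right)} + r} = \sqrt{\left(-16 + 4 \frac{1}{4 \left(1 + 4 \cdot 4\right)}\right) + 210} = \sqrt{\left(-16 + 4 \frac{1}{4 \left(1 + 16\right)}\right) + 210} = \sqrt{\left(-16 + 4 \frac{1}{4 \cdot 17}\right) + 210} = \sqrt{\left(-16 + 4 \cdot \frac{1}{4} \cdot \frac{1}{17}\right) + 210} = \sqrt{\left(-16 + 4 \cdot \frac{1}{68}\right) + 210} = \sqrt{\left(-16 + \frac{1}{17}\right) + 210} = \sqrt{- \frac{271}{17} + 210} = \sqrt{\frac{3299}{17}} = \frac{\sqrt{56083}}{17}$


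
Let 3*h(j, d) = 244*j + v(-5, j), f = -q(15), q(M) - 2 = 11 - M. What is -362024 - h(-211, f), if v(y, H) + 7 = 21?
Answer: -1034602/3 ≈ -3.4487e+5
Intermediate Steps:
q(M) = 13 - M (q(M) = 2 + (11 - M) = 13 - M)
v(y, H) = 14 (v(y, H) = -7 + 21 = 14)
f = 2 (f = -(13 - 1*15) = -(13 - 15) = -1*(-2) = 2)
h(j, d) = 14/3 + 244*j/3 (h(j, d) = (244*j + 14)/3 = (14 + 244*j)/3 = 14/3 + 244*j/3)
-362024 - h(-211, f) = -362024 - (14/3 + (244/3)*(-211)) = -362024 - (14/3 - 51484/3) = -362024 - 1*(-51470/3) = -362024 + 51470/3 = -1034602/3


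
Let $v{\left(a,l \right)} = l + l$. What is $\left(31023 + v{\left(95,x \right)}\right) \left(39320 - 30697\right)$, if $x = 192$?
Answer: $270822561$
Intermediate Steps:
$v{\left(a,l \right)} = 2 l$
$\left(31023 + v{\left(95,x \right)}\right) \left(39320 - 30697\right) = \left(31023 + 2 \cdot 192\right) \left(39320 - 30697\right) = \left(31023 + 384\right) 8623 = 31407 \cdot 8623 = 270822561$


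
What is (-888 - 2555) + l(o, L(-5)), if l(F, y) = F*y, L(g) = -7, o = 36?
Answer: -3695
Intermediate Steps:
(-888 - 2555) + l(o, L(-5)) = (-888 - 2555) + 36*(-7) = -3443 - 252 = -3695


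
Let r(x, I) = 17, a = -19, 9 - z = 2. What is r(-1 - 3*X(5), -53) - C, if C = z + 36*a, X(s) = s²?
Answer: 694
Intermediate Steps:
z = 7 (z = 9 - 1*2 = 9 - 2 = 7)
C = -677 (C = 7 + 36*(-19) = 7 - 684 = -677)
r(-1 - 3*X(5), -53) - C = 17 - 1*(-677) = 17 + 677 = 694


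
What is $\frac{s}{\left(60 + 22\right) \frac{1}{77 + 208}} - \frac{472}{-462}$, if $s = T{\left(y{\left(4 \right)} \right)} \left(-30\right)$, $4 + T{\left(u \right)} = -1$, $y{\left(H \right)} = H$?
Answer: $\frac{4947301}{9471} \approx 522.36$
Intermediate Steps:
$T{\left(u \right)} = -5$ ($T{\left(u \right)} = -4 - 1 = -5$)
$s = 150$ ($s = \left(-5\right) \left(-30\right) = 150$)
$\frac{s}{\left(60 + 22\right) \frac{1}{77 + 208}} - \frac{472}{-462} = \frac{150}{\left(60 + 22\right) \frac{1}{77 + 208}} - \frac{472}{-462} = \frac{150}{82 \cdot \frac{1}{285}} - - \frac{236}{231} = \frac{150}{82 \cdot \frac{1}{285}} + \frac{236}{231} = \frac{150}{\frac{82}{285}} + \frac{236}{231} = 150 \cdot \frac{285}{82} + \frac{236}{231} = \frac{21375}{41} + \frac{236}{231} = \frac{4947301}{9471}$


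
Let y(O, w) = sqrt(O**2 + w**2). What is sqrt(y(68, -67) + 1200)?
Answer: sqrt(1200 + sqrt(9113)) ≈ 35.993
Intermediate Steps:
sqrt(y(68, -67) + 1200) = sqrt(sqrt(68**2 + (-67)**2) + 1200) = sqrt(sqrt(4624 + 4489) + 1200) = sqrt(sqrt(9113) + 1200) = sqrt(1200 + sqrt(9113))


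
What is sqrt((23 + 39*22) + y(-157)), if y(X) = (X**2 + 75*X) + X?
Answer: sqrt(13598) ≈ 116.61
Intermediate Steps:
y(X) = X**2 + 76*X
sqrt((23 + 39*22) + y(-157)) = sqrt((23 + 39*22) - 157*(76 - 157)) = sqrt((23 + 858) - 157*(-81)) = sqrt(881 + 12717) = sqrt(13598)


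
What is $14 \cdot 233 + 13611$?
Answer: $16873$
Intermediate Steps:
$14 \cdot 233 + 13611 = 3262 + 13611 = 16873$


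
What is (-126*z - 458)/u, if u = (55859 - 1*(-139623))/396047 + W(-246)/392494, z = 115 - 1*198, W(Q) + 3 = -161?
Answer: 3886151780450/191651401 ≈ 20277.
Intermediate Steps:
W(Q) = -164 (W(Q) = -3 - 161 = -164)
z = -83 (z = 115 - 198 = -83)
u = 38330280200/77723035609 (u = (55859 - 1*(-139623))/396047 - 164/392494 = (55859 + 139623)*(1/396047) - 164*1/392494 = 195482*(1/396047) - 82/196247 = 195482/396047 - 82/196247 = 38330280200/77723035609 ≈ 0.49317)
(-126*z - 458)/u = (-126*(-83) - 458)/(38330280200/77723035609) = (10458 - 458)*(77723035609/38330280200) = 10000*(77723035609/38330280200) = 3886151780450/191651401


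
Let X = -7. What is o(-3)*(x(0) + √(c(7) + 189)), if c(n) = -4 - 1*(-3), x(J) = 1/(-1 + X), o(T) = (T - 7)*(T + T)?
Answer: -15/2 + 120*√47 ≈ 815.18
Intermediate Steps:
o(T) = 2*T*(-7 + T) (o(T) = (-7 + T)*(2*T) = 2*T*(-7 + T))
x(J) = -⅛ (x(J) = 1/(-1 - 7) = 1/(-8) = -⅛)
c(n) = -1 (c(n) = -4 + 3 = -1)
o(-3)*(x(0) + √(c(7) + 189)) = (2*(-3)*(-7 - 3))*(-⅛ + √(-1 + 189)) = (2*(-3)*(-10))*(-⅛ + √188) = 60*(-⅛ + 2*√47) = -15/2 + 120*√47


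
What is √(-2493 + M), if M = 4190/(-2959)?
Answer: I*√21840310943/2959 ≈ 49.944*I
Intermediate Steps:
M = -4190/2959 (M = 4190*(-1/2959) = -4190/2959 ≈ -1.4160)
√(-2493 + M) = √(-2493 - 4190/2959) = √(-7380977/2959) = I*√21840310943/2959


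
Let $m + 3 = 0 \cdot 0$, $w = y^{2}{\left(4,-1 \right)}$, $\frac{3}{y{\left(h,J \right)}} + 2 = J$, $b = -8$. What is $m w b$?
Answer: $24$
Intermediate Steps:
$y{\left(h,J \right)} = \frac{3}{-2 + J}$
$w = 1$ ($w = \left(\frac{3}{-2 - 1}\right)^{2} = \left(\frac{3}{-3}\right)^{2} = \left(3 \left(- \frac{1}{3}\right)\right)^{2} = \left(-1\right)^{2} = 1$)
$m = -3$ ($m = -3 + 0 \cdot 0 = -3 + 0 = -3$)
$m w b = \left(-3\right) 1 \left(-8\right) = \left(-3\right) \left(-8\right) = 24$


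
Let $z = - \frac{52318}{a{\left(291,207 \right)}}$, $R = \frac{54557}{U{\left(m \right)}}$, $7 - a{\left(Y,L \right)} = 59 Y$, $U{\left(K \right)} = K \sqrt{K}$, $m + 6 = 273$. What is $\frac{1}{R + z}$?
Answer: $- \frac{539402320737}{26024852829166} + \frac{135412118679 \sqrt{267}}{26024852829166} \approx 0.064294$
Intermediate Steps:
$m = 267$ ($m = -6 + 273 = 267$)
$U{\left(K \right)} = K^{\frac{3}{2}}$
$a{\left(Y,L \right)} = 7 - 59 Y$
$R = \frac{613 \sqrt{267}}{801}$ ($R = \frac{54557}{267^{\frac{3}{2}}} = \frac{54557}{267 \sqrt{267}} = 54557 \frac{\sqrt{267}}{71289} = \frac{613 \sqrt{267}}{801} \approx 12.505$)
$z = \frac{26159}{8581}$ ($z = - \frac{52318}{7 - 17169} = - \frac{52318}{-17162} = \left(-52318\right) \left(- \frac{1}{17162}\right) = \frac{26159}{8581} \approx 3.0485$)
$\frac{1}{R + z} = \frac{1}{\frac{613 \sqrt{267}}{801} + \frac{26159}{8581}} = \frac{1}{\frac{26159}{8581} + \frac{613 \sqrt{267}}{801}}$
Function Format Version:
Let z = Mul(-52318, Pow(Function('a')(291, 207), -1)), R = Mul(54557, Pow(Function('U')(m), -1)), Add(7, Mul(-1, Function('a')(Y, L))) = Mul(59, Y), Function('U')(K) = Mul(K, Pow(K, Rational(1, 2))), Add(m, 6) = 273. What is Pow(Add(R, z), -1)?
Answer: Add(Rational(-539402320737, 26024852829166), Mul(Rational(135412118679, 26024852829166), Pow(267, Rational(1, 2)))) ≈ 0.064294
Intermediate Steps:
m = 267 (m = Add(-6, 273) = 267)
Function('U')(K) = Pow(K, Rational(3, 2))
Function('a')(Y, L) = Add(7, Mul(-59, Y)) (Function('a')(Y, L) = Add(7, Mul(-1, Mul(59, Y))) = Add(7, Mul(-59, Y)))
R = Mul(Rational(613, 801), Pow(267, Rational(1, 2))) (R = Mul(54557, Pow(Pow(267, Rational(3, 2)), -1)) = Mul(54557, Pow(Mul(267, Pow(267, Rational(1, 2))), -1)) = Mul(54557, Mul(Rational(1, 71289), Pow(267, Rational(1, 2)))) = Mul(Rational(613, 801), Pow(267, Rational(1, 2))) ≈ 12.505)
z = Rational(26159, 8581) (z = Mul(-52318, Pow(Add(7, Mul(-59, 291)), -1)) = Mul(-52318, Pow(Add(7, -17169), -1)) = Mul(-52318, Pow(-17162, -1)) = Mul(-52318, Rational(-1, 17162)) = Rational(26159, 8581) ≈ 3.0485)
Pow(Add(R, z), -1) = Pow(Add(Mul(Rational(613, 801), Pow(267, Rational(1, 2))), Rational(26159, 8581)), -1) = Pow(Add(Rational(26159, 8581), Mul(Rational(613, 801), Pow(267, Rational(1, 2)))), -1)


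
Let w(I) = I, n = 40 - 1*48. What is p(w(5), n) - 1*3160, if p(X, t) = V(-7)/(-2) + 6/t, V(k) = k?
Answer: -12629/4 ≈ -3157.3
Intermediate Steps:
n = -8 (n = 40 - 48 = -8)
p(X, t) = 7/2 + 6/t (p(X, t) = -7/(-2) + 6/t = -7*(-1/2) + 6/t = 7/2 + 6/t)
p(w(5), n) - 1*3160 = (7/2 + 6/(-8)) - 1*3160 = (7/2 + 6*(-1/8)) - 3160 = (7/2 - 3/4) - 3160 = 11/4 - 3160 = -12629/4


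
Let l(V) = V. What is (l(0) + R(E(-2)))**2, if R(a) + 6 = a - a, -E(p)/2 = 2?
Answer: 36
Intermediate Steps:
E(p) = -4 (E(p) = -2*2 = -4)
R(a) = -6 (R(a) = -6 + (a - a) = -6 + 0 = -6)
(l(0) + R(E(-2)))**2 = (0 - 6)**2 = (-6)**2 = 36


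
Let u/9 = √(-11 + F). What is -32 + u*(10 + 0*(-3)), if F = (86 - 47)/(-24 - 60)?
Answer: -32 + 45*I*√2247/7 ≈ -32.0 + 304.73*I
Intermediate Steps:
F = -13/28 (F = 39/(-84) = 39*(-1/84) = -13/28 ≈ -0.46429)
u = 9*I*√2247/14 (u = 9*√(-11 - 13/28) = 9*√(-321/28) = 9*(I*√2247/14) = 9*I*√2247/14 ≈ 30.473*I)
-32 + u*(10 + 0*(-3)) = -32 + (9*I*√2247/14)*(10 + 0*(-3)) = -32 + (9*I*√2247/14)*(10 + 0) = -32 + (9*I*√2247/14)*10 = -32 + 45*I*√2247/7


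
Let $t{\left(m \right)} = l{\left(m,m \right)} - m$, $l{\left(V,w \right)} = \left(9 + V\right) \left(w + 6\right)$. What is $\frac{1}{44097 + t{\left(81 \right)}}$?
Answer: $\frac{1}{51846} \approx 1.9288 \cdot 10^{-5}$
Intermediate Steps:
$l{\left(V,w \right)} = \left(6 + w\right) \left(9 + V\right)$ ($l{\left(V,w \right)} = \left(9 + V\right) \left(6 + w\right) = \left(6 + w\right) \left(9 + V\right)$)
$t{\left(m \right)} = 54 + m^{2} + 14 m$ ($t{\left(m \right)} = \left(54 + 6 m + 9 m + m m\right) - m = \left(54 + 6 m + 9 m + m^{2}\right) - m = \left(54 + m^{2} + 15 m\right) - m = 54 + m^{2} + 14 m$)
$\frac{1}{44097 + t{\left(81 \right)}} = \frac{1}{44097 + \left(54 + 81^{2} + 14 \cdot 81\right)} = \frac{1}{44097 + \left(54 + 6561 + 1134\right)} = \frac{1}{44097 + 7749} = \frac{1}{51846}$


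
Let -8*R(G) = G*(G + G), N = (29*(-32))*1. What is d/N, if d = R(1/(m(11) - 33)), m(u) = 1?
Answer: 1/3801088 ≈ 2.6308e-7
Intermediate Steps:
N = -928 (N = -928*1 = -928)
R(G) = -G**2/4 (R(G) = -G*(G + G)/8 = -G*2*G/8 = -G**2/4)
d = -1/4096 (d = -1/(4*(1 - 33)**2) = -(1/(-32))**2/4 = -(-1/32)**2/4 = -1/4*1/1024 = -1/4096 ≈ -0.00024414)
d/N = -1/4096/(-928) = -1/4096*(-1/928) = 1/3801088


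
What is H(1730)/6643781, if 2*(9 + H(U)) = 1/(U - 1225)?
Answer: -9089/6710218810 ≈ -1.3545e-6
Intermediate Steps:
H(U) = -9 + 1/(2*(-1225 + U)) (H(U) = -9 + 1/(2*(U - 1225)) = -9 + 1/(2*(-1225 + U)))
H(1730)/6643781 = ((22051 - 18*1730)/(2*(-1225 + 1730)))/6643781 = ((½)*(22051 - 31140)/505)*(1/6643781) = ((½)*(1/505)*(-9089))*(1/6643781) = -9089/1010*1/6643781 = -9089/6710218810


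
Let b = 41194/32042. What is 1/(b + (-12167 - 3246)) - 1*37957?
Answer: -9372003727753/246911076 ≈ -37957.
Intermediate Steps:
b = 20597/16021 (b = 41194*(1/32042) = 20597/16021 ≈ 1.2856)
1/(b + (-12167 - 3246)) - 1*37957 = 1/(20597/16021 + (-12167 - 3246)) - 1*37957 = 1/(20597/16021 - 15413) - 37957 = 1/(-246911076/16021) - 37957 = -16021/246911076 - 37957 = -9372003727753/246911076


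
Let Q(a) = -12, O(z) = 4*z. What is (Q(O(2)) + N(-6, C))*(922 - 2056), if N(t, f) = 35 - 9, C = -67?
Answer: -15876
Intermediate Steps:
N(t, f) = 26
(Q(O(2)) + N(-6, C))*(922 - 2056) = (-12 + 26)*(922 - 2056) = 14*(-1134) = -15876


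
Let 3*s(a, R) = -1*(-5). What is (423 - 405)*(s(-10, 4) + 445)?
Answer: 8040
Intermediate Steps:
s(a, R) = 5/3 (s(a, R) = (-1*(-5))/3 = (⅓)*5 = 5/3)
(423 - 405)*(s(-10, 4) + 445) = (423 - 405)*(5/3 + 445) = 18*(1340/3) = 8040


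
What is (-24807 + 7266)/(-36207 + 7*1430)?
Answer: 17541/26197 ≈ 0.66958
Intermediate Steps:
(-24807 + 7266)/(-36207 + 7*1430) = -17541/(-36207 + 10010) = -17541/(-26197) = -17541*(-1/26197) = 17541/26197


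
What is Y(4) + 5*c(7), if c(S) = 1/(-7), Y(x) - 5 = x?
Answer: 58/7 ≈ 8.2857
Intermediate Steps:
Y(x) = 5 + x
c(S) = -1/7
Y(4) + 5*c(7) = (5 + 4) + 5*(-1/7) = 9 - 5/7 = 58/7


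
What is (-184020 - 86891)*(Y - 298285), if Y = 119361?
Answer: 48472479764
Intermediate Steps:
(-184020 - 86891)*(Y - 298285) = (-184020 - 86891)*(119361 - 298285) = -270911*(-178924) = 48472479764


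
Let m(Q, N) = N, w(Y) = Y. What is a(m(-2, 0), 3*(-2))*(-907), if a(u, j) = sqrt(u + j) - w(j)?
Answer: -5442 - 907*I*sqrt(6) ≈ -5442.0 - 2221.7*I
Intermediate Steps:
a(u, j) = sqrt(j + u) - j (a(u, j) = sqrt(u + j) - j = sqrt(j + u) - j)
a(m(-2, 0), 3*(-2))*(-907) = (sqrt(3*(-2) + 0) - 3*(-2))*(-907) = (sqrt(-6 + 0) - 1*(-6))*(-907) = (sqrt(-6) + 6)*(-907) = (I*sqrt(6) + 6)*(-907) = (6 + I*sqrt(6))*(-907) = -5442 - 907*I*sqrt(6)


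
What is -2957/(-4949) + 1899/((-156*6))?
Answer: -736711/514696 ≈ -1.4314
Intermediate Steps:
-2957/(-4949) + 1899/((-156*6)) = -2957*(-1/4949) + 1899/(-936) = 2957/4949 + 1899*(-1/936) = 2957/4949 - 211/104 = -736711/514696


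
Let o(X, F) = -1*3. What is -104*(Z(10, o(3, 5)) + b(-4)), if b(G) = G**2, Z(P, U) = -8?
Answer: -832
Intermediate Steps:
o(X, F) = -3
-104*(Z(10, o(3, 5)) + b(-4)) = -104*(-8 + (-4)**2) = -104*(-8 + 16) = -104*8 = -832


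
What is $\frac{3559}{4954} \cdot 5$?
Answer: $\frac{17795}{4954} \approx 3.592$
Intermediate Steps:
$\frac{3559}{4954} \cdot 5 = \frac{17795}{4954}$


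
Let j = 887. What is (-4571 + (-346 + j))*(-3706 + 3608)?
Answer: 394940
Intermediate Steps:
(-4571 + (-346 + j))*(-3706 + 3608) = (-4571 + (-346 + 887))*(-3706 + 3608) = (-4571 + 541)*(-98) = -4030*(-98) = 394940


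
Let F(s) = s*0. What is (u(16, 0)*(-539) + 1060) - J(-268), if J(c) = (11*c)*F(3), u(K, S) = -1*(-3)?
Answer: -557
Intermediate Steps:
F(s) = 0
u(K, S) = 3
J(c) = 0 (J(c) = (11*c)*0 = 0)
(u(16, 0)*(-539) + 1060) - J(-268) = (3*(-539) + 1060) - 1*0 = (-1617 + 1060) + 0 = -557 + 0 = -557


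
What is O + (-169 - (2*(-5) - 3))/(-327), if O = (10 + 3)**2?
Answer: 18473/109 ≈ 169.48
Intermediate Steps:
O = 169 (O = 13**2 = 169)
O + (-169 - (2*(-5) - 3))/(-327) = 169 + (-169 - (2*(-5) - 3))/(-327) = 169 - (-169 - (-10 - 3))/327 = 169 - (-169 - 1*(-13))/327 = 169 - (-169 + 13)/327 = 169 - 1/327*(-156) = 169 + 52/109 = 18473/109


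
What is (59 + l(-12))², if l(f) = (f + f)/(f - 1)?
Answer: 625681/169 ≈ 3702.3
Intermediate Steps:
l(f) = 2*f/(-1 + f) (l(f) = (2*f)/(-1 + f) = 2*f/(-1 + f))
(59 + l(-12))² = (59 + 2*(-12)/(-1 - 12))² = (59 + 2*(-12)/(-13))² = (59 + 2*(-12)*(-1/13))² = (59 + 24/13)² = (791/13)² = 625681/169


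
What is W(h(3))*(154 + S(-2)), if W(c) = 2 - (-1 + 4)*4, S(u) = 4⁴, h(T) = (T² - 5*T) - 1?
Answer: -4100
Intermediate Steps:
h(T) = -1 + T² - 5*T
S(u) = 256
W(c) = -10 (W(c) = 2 - 3*4 = 2 - 1*12 = 2 - 12 = -10)
W(h(3))*(154 + S(-2)) = -10*(154 + 256) = -10*410 = -4100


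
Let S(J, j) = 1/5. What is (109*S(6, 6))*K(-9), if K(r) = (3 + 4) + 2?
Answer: 981/5 ≈ 196.20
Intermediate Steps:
K(r) = 9 (K(r) = 7 + 2 = 9)
S(J, j) = ⅕
(109*S(6, 6))*K(-9) = (109*(⅕))*9 = (109/5)*9 = 981/5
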